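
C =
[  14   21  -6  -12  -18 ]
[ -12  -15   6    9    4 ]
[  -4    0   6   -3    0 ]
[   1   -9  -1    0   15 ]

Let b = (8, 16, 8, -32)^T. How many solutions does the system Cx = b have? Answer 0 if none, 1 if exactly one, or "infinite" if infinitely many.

infinite

Row reduce the augmented matrix [C | b].
R2 ← R2 + (6/7)·R1: [0, 3, 6/7, -9/7, -80/7, 160/7]
R3 ← R3 + (2/7)·R1: [0, 6, 30/7, -45/7, -36/7, 72/7]
R4 ← R4 − (1/14)·R1: [0, -21/2, -4/7, 6/7, 114/7, -228/7]
R3 ← R3 − (2)·R2: [0, 0, 18/7, -27/7, 124/7, -248/7]
R4 ← R4 + (7/2)·R2: [0, 0, 17/7, -51/14, -166/7, 332/7]
R4 ← R4 − (17/18)·R3: [0, 0, 0, 0, -364/9, 728/9]
The echelon form has 4 nonzero rows, and every pivot lies in the first 5 columns, so rank(C) = rank([C|b]) = 4.
The system is consistent.
rank = 4 < 5 unknowns, so there are infinitely many solutions.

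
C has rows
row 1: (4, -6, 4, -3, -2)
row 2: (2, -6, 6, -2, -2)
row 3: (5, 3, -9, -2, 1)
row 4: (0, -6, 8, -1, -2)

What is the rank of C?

2

Row reduce to echelon form.
R2 ← R2 − (1/2)·R1: [0, -3, 4, -1/2, -1]
R3 ← R3 − (5/4)·R1: [0, 21/2, -14, 7/4, 7/2]
R3 ← R3 + (7/2)·R2: [0, 0, 0, 0, 0]
R4 ← R4 − (2)·R2: [0, 0, 0, 0, 0]
Echelon form has 2 nonzero rows, so rank(C) = 2.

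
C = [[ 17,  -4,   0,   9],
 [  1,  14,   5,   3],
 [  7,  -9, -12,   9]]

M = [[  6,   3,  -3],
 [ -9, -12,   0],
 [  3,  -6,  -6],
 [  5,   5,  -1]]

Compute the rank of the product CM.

First compute CM:
[[183, 144, -60],
 [-90, -180, -36],
 [132, 246,  42]]
Now row reduce the product.
R2 ← R2 + (30/61)·R1: [0, -6660/61, -3996/61]
R3 ← R3 − (44/61)·R1: [0, 8670/61, 5202/61]
R3 ← R3 + (289/222)·R2: [0, 0, 0]
2 nonzero rows, so rank(CM) = 2.

2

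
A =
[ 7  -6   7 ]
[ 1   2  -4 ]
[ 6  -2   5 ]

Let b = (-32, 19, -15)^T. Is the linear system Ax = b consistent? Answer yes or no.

yes

Row reduce the augmented matrix [A | b].
R2 ← R2 − (1/7)·R1: [0, 20/7, -5, 165/7]
R3 ← R3 − (6/7)·R1: [0, 22/7, -1, 87/7]
R3 ← R3 − (11/10)·R2: [0, 0, 9/2, -27/2]
The echelon form has 3 nonzero rows, and every pivot lies in the first 3 columns, so rank(A) = rank([A|b]) = 3.
The system is consistent.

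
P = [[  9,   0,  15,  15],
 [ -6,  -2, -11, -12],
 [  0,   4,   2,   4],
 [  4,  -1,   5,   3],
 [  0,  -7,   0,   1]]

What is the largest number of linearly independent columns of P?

Row reduce to echelon form.
R2 ← R2 + (2/3)·R1: [0, -2, -1, -2]
R4 ← R4 − (4/9)·R1: [0, -1, -5/3, -11/3]
R3 ← R3 + (2)·R2: [0, 0, 0, 0]
R4 ← R4 − (1/2)·R2: [0, 0, -7/6, -8/3]
R5 ← R5 − (7/2)·R2: [0, 0, 7/2, 8]
Swap R3 ↔ R4
R5 ← R5 + (3)·R3: [0, 0, 0, 0]
Echelon form has 3 nonzero rows, so rank(P) = 3.
The rank gives the maximum number of linearly independent columns: 3.

3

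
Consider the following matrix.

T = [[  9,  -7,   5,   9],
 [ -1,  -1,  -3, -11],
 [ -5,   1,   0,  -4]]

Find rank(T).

3

Row reduce to echelon form.
R2 ← R2 + (1/9)·R1: [0, -16/9, -22/9, -10]
R3 ← R3 + (5/9)·R1: [0, -26/9, 25/9, 1]
R3 ← R3 − (13/8)·R2: [0, 0, 27/4, 69/4]
Echelon form has 3 nonzero rows, so rank(T) = 3.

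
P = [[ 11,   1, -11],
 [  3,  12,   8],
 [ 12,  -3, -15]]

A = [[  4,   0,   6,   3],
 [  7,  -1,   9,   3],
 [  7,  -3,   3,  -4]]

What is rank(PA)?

First compute PA:
[[-26,  32,  42,  80],
 [152, -36, 150,  13],
 [-78,  48,   0,  87]]
Now row reduce the product.
R2 ← R2 + (76/13)·R1: [0, 1964/13, 5142/13, 6249/13]
R3 ← R3 − (3)·R1: [0, -48, -126, -153]
R3 ← R3 + (156/491)·R2: [0, 0, -162/491, -135/491]
3 nonzero rows, so rank(PA) = 3.

3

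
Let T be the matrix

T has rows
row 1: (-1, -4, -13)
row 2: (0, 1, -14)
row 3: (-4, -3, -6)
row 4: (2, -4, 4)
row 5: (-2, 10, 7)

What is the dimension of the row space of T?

Row reduce to echelon form.
R3 ← R3 − (4)·R1: [0, 13, 46]
R4 ← R4 + (2)·R1: [0, -12, -22]
R5 ← R5 − (2)·R1: [0, 18, 33]
R3 ← R3 − (13)·R2: [0, 0, 228]
R4 ← R4 + (12)·R2: [0, 0, -190]
R5 ← R5 − (18)·R2: [0, 0, 285]
R4 ← R4 + (5/6)·R3: [0, 0, 0]
R5 ← R5 − (5/4)·R3: [0, 0, 0]
Echelon form has 3 nonzero rows, so rank(T) = 3.
The row space has dimension equal to the rank: 3.

3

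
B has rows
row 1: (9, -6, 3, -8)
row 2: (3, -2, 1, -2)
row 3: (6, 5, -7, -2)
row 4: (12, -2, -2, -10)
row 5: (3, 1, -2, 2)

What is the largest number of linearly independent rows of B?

3

Row reduce to echelon form.
R2 ← R2 − (1/3)·R1: [0, 0, 0, 2/3]
R3 ← R3 − (2/3)·R1: [0, 9, -9, 10/3]
R4 ← R4 − (4/3)·R1: [0, 6, -6, 2/3]
R5 ← R5 − (1/3)·R1: [0, 3, -3, 14/3]
Swap R2 ↔ R3
R4 ← R4 − (2/3)·R2: [0, 0, 0, -14/9]
R5 ← R5 − (1/3)·R2: [0, 0, 0, 32/9]
R4 ← R4 + (7/3)·R3: [0, 0, 0, 0]
R5 ← R5 − (16/3)·R3: [0, 0, 0, 0]
Echelon form has 3 nonzero rows, so rank(B) = 3.
The rank gives the maximum number of linearly independent rows: 3.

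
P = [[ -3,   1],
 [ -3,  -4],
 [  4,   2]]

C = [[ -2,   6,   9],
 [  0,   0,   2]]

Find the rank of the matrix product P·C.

2

First compute PC:
[[  6, -18, -25],
 [  6, -18, -35],
 [ -8,  24,  40]]
Now row reduce the product.
R2 ← R2 − R1: [0, 0, -10]
R3 ← R3 + (4/3)·R1: [0, 0, 20/3]
R3 ← R3 + (2/3)·R2: [0, 0, 0]
2 nonzero rows, so rank(PC) = 2.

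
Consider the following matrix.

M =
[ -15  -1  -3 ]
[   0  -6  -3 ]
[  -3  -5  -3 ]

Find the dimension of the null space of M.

Row reduce to echelon form.
R3 ← R3 − (1/5)·R1: [0, -24/5, -12/5]
R3 ← R3 − (4/5)·R2: [0, 0, 0]
2 nonzero rows, so rank(M) = 2.
M has 3 columns; by rank–nullity, nullity = 3 − 2 = 1.

1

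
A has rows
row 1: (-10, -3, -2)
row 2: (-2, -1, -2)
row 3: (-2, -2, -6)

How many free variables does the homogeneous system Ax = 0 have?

1

Row reduce to echelon form.
R2 ← R2 − (1/5)·R1: [0, -2/5, -8/5]
R3 ← R3 − (1/5)·R1: [0, -7/5, -28/5]
R3 ← R3 − (7/2)·R2: [0, 0, 0]
2 nonzero rows, so rank(A) = 2.
A has 3 columns; by rank–nullity, nullity = 3 − 2 = 1.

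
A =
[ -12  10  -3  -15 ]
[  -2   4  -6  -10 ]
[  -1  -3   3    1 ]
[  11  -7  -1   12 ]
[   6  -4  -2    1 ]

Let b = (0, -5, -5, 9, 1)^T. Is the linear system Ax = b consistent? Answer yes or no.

no

Row reduce the augmented matrix [A | b].
R2 ← R2 − (1/6)·R1: [0, 7/3, -11/2, -15/2, -5]
R3 ← R3 − (1/12)·R1: [0, -23/6, 13/4, 9/4, -5]
R4 ← R4 + (11/12)·R1: [0, 13/6, -15/4, -7/4, 9]
R5 ← R5 + (1/2)·R1: [0, 1, -7/2, -13/2, 1]
R3 ← R3 + (23/14)·R2: [0, 0, -81/14, -141/14, -185/14]
R4 ← R4 − (13/14)·R2: [0, 0, 19/14, 73/14, 191/14]
R5 ← R5 − (3/7)·R2: [0, 0, -8/7, -23/7, 22/7]
R4 ← R4 + (19/81)·R3: [0, 0, 0, 77/27, 854/81]
R5 ← R5 − (16/81)·R3: [0, 0, 0, -35/27, 466/81]
R5 ← R5 + (5/11)·R4: [0, 0, 0, 0, 116/11]
The echelon form has 5 nonzero rows; the last pivot sits in the augmented column, so rank(A) = 4 but rank([A|b]) = 5.
Since the ranks differ, the system is inconsistent.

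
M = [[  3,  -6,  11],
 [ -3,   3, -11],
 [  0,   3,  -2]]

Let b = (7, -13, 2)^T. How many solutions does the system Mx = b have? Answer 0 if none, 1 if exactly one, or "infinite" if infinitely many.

Row reduce the augmented matrix [M | b].
R2 ← R2 + R1: [0, -3, 0, -6]
R3 ← R3 + R2: [0, 0, -2, -4]
The echelon form has 3 nonzero rows, and every pivot lies in the first 3 columns, so rank(M) = rank([M|b]) = 3.
The system is consistent.
rank = 3 = number of unknowns, so the solution is unique.

1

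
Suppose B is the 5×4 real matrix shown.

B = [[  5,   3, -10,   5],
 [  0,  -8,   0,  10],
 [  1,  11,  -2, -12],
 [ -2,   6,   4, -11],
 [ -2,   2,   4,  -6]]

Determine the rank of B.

Row reduce to echelon form.
R3 ← R3 − (1/5)·R1: [0, 52/5, 0, -13]
R4 ← R4 + (2/5)·R1: [0, 36/5, 0, -9]
R5 ← R5 + (2/5)·R1: [0, 16/5, 0, -4]
R3 ← R3 + (13/10)·R2: [0, 0, 0, 0]
R4 ← R4 + (9/10)·R2: [0, 0, 0, 0]
R5 ← R5 + (2/5)·R2: [0, 0, 0, 0]
Echelon form has 2 nonzero rows, so rank(B) = 2.

2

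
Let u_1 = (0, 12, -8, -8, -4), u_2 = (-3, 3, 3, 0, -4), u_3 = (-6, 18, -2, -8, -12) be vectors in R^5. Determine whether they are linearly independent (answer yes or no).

no

Form the matrix with these vectors as rows and row reduce.
Swap R1 ↔ R2
R3 ← R3 − (2)·R1: [0, 12, -8, -8, -4]
R3 ← R3 − R2: [0, 0, 0, 0, 0]
2 nonzero rows, so the 3 vectors span a space of dimension 2.
Since 2 < 3, the vectors are linearly dependent.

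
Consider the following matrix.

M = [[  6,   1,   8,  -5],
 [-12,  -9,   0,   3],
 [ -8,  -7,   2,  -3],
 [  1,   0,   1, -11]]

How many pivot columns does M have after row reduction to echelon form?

3

Row reduce to echelon form.
R2 ← R2 + (2)·R1: [0, -7, 16, -7]
R3 ← R3 + (4/3)·R1: [0, -17/3, 38/3, -29/3]
R4 ← R4 − (1/6)·R1: [0, -1/6, -1/3, -61/6]
R3 ← R3 − (17/21)·R2: [0, 0, -2/7, -4]
R4 ← R4 − (1/42)·R2: [0, 0, -5/7, -10]
R4 ← R4 − (5/2)·R3: [0, 0, 0, 0]
Echelon form has 3 nonzero rows, so rank(M) = 3.
Each nonzero row contributes one pivot column: 3 pivot columns.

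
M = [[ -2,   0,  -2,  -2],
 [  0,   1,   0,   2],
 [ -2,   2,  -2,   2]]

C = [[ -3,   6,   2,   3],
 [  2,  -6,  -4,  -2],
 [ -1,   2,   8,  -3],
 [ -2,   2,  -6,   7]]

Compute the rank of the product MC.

First compute MC:
[[ 12, -20,  -8, -14],
 [ -2,  -2, -16,  12],
 [  8, -24, -40,  10]]
Now row reduce the product.
R2 ← R2 + (1/6)·R1: [0, -16/3, -52/3, 29/3]
R3 ← R3 − (2/3)·R1: [0, -32/3, -104/3, 58/3]
R3 ← R3 − (2)·R2: [0, 0, 0, 0]
2 nonzero rows, so rank(MC) = 2.

2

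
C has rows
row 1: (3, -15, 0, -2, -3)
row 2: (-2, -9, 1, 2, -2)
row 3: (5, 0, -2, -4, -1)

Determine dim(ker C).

2

Row reduce to echelon form.
R2 ← R2 + (2/3)·R1: [0, -19, 1, 2/3, -4]
R3 ← R3 − (5/3)·R1: [0, 25, -2, -2/3, 4]
R3 ← R3 + (25/19)·R2: [0, 0, -13/19, 4/19, -24/19]
3 nonzero rows, so rank(C) = 3.
C has 5 columns; by rank–nullity, nullity = 5 − 3 = 2.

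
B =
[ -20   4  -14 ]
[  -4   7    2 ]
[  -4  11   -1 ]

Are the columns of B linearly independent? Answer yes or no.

yes

Row reduce B to echelon form.
R2 ← R2 − (1/5)·R1: [0, 31/5, 24/5]
R3 ← R3 − (1/5)·R1: [0, 51/5, 9/5]
R3 ← R3 − (51/31)·R2: [0, 0, -189/31]
3 pivots among 3 columns.
Every column is a pivot column, so the columns are linearly independent.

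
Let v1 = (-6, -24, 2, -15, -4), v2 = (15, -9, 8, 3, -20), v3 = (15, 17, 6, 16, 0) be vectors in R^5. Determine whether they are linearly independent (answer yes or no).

Form the matrix with these vectors as rows and row reduce.
R2 ← R2 + (5/2)·R1: [0, -69, 13, -69/2, -30]
R3 ← R3 + (5/2)·R1: [0, -43, 11, -43/2, -10]
R3 ← R3 − (43/69)·R2: [0, 0, 200/69, 0, 200/23]
3 nonzero rows, so the 3 vectors span a space of dimension 3.
Since 3 = 3, the vectors are linearly independent.

yes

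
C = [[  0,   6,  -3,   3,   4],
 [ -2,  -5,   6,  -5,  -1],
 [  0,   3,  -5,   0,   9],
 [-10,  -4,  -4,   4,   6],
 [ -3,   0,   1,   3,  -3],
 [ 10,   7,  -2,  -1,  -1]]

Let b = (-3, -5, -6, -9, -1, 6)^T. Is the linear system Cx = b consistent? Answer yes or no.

no

Row reduce the augmented matrix [C | b].
Swap R1 ↔ R2
R4 ← R4 − (5)·R1: [0, 21, -34, 29, 11, 16]
R5 ← R5 − (3/2)·R1: [0, 15/2, -8, 21/2, -3/2, 13/2]
R6 ← R6 + (5)·R1: [0, -18, 28, -26, -6, -19]
R3 ← R3 − (1/2)·R2: [0, 0, -7/2, -3/2, 7, -9/2]
R4 ← R4 − (7/2)·R2: [0, 0, -47/2, 37/2, -3, 53/2]
R5 ← R5 − (5/4)·R2: [0, 0, -17/4, 27/4, -13/2, 41/4]
R6 ← R6 + (3)·R2: [0, 0, 19, -17, 6, -28]
R4 ← R4 − (47/7)·R3: [0, 0, 0, 200/7, -50, 397/7]
R5 ← R5 − (17/14)·R3: [0, 0, 0, 60/7, -15, 110/7]
R6 ← R6 + (38/7)·R3: [0, 0, 0, -176/7, 44, -367/7]
R5 ← R5 − (3/10)·R4: [0, 0, 0, 0, 0, -13/10]
R6 ← R6 + (22/25)·R4: [0, 0, 0, 0, 0, -63/25]
R6 ← R6 − (126/65)·R5: [0, 0, 0, 0, 0, 0]
The echelon form has 5 nonzero rows; the last pivot sits in the augmented column, so rank(C) = 4 but rank([C|b]) = 5.
Since the ranks differ, the system is inconsistent.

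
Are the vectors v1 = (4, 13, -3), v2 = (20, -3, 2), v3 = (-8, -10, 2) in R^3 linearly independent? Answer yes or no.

Form the matrix with these vectors as rows and row reduce.
R2 ← R2 − (5)·R1: [0, -68, 17]
R3 ← R3 + (2)·R1: [0, 16, -4]
R3 ← R3 + (4/17)·R2: [0, 0, 0]
2 nonzero rows, so the 3 vectors span a space of dimension 2.
Since 2 < 3, the vectors are linearly dependent.

no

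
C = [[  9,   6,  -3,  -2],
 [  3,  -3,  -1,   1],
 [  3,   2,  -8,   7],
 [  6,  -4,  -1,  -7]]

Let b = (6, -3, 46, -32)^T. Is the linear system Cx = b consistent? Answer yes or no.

yes

Row reduce the augmented matrix [C | b].
R2 ← R2 − (1/3)·R1: [0, -5, 0, 5/3, -5]
R3 ← R3 − (1/3)·R1: [0, 0, -7, 23/3, 44]
R4 ← R4 − (2/3)·R1: [0, -8, 1, -17/3, -36]
R4 ← R4 − (8/5)·R2: [0, 0, 1, -25/3, -28]
R4 ← R4 + (1/7)·R3: [0, 0, 0, -152/21, -152/7]
The echelon form has 4 nonzero rows, and every pivot lies in the first 4 columns, so rank(C) = rank([C|b]) = 4.
The system is consistent.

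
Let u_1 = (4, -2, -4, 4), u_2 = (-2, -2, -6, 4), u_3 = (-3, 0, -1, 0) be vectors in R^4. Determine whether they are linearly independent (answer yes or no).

no

Form the matrix with these vectors as rows and row reduce.
R2 ← R2 + (1/2)·R1: [0, -3, -8, 6]
R3 ← R3 + (3/4)·R1: [0, -3/2, -4, 3]
R3 ← R3 − (1/2)·R2: [0, 0, 0, 0]
2 nonzero rows, so the 3 vectors span a space of dimension 2.
Since 2 < 3, the vectors are linearly dependent.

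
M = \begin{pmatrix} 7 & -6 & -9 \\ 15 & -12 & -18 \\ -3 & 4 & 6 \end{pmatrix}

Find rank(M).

2

Row reduce to echelon form.
R2 ← R2 − (15/7)·R1: [0, 6/7, 9/7]
R3 ← R3 + (3/7)·R1: [0, 10/7, 15/7]
R3 ← R3 − (5/3)·R2: [0, 0, 0]
Echelon form has 2 nonzero rows, so rank(M) = 2.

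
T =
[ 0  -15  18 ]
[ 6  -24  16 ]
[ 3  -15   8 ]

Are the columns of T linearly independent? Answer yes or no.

Row reduce T to echelon form.
Swap R1 ↔ R2
R3 ← R3 − (1/2)·R1: [0, -3, 0]
R3 ← R3 − (1/5)·R2: [0, 0, -18/5]
3 pivots among 3 columns.
Every column is a pivot column, so the columns are linearly independent.

yes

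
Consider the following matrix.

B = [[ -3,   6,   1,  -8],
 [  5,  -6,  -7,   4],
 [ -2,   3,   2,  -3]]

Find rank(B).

2

Row reduce to echelon form.
R2 ← R2 + (5/3)·R1: [0, 4, -16/3, -28/3]
R3 ← R3 − (2/3)·R1: [0, -1, 4/3, 7/3]
R3 ← R3 + (1/4)·R2: [0, 0, 0, 0]
Echelon form has 2 nonzero rows, so rank(B) = 2.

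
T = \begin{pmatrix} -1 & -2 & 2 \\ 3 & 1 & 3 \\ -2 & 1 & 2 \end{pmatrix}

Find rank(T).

3

Row reduce to echelon form.
R2 ← R2 + (3)·R1: [0, -5, 9]
R3 ← R3 − (2)·R1: [0, 5, -2]
R3 ← R3 + R2: [0, 0, 7]
Echelon form has 3 nonzero rows, so rank(T) = 3.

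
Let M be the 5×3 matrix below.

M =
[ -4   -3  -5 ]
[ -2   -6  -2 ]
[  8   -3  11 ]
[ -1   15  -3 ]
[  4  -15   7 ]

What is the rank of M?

2

Row reduce to echelon form.
R2 ← R2 − (1/2)·R1: [0, -9/2, 1/2]
R3 ← R3 + (2)·R1: [0, -9, 1]
R4 ← R4 − (1/4)·R1: [0, 63/4, -7/4]
R5 ← R5 + R1: [0, -18, 2]
R3 ← R3 − (2)·R2: [0, 0, 0]
R4 ← R4 + (7/2)·R2: [0, 0, 0]
R5 ← R5 − (4)·R2: [0, 0, 0]
Echelon form has 2 nonzero rows, so rank(M) = 2.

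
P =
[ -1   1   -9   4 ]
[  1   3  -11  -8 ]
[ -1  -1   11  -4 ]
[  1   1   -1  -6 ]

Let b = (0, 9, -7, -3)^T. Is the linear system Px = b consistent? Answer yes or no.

no

Row reduce the augmented matrix [P | b].
R2 ← R2 + R1: [0, 4, -20, -4, 9]
R3 ← R3 − R1: [0, -2, 20, -8, -7]
R4 ← R4 + R1: [0, 2, -10, -2, -3]
R3 ← R3 + (1/2)·R2: [0, 0, 10, -10, -5/2]
R4 ← R4 − (1/2)·R2: [0, 0, 0, 0, -15/2]
The echelon form has 4 nonzero rows; the last pivot sits in the augmented column, so rank(P) = 3 but rank([P|b]) = 4.
Since the ranks differ, the system is inconsistent.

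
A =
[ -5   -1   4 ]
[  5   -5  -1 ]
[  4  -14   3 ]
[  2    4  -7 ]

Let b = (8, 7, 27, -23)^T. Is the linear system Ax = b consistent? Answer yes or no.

yes

Row reduce the augmented matrix [A | b].
R2 ← R2 + R1: [0, -6, 3, 15]
R3 ← R3 + (4/5)·R1: [0, -74/5, 31/5, 167/5]
R4 ← R4 + (2/5)·R1: [0, 18/5, -27/5, -99/5]
R3 ← R3 − (37/15)·R2: [0, 0, -6/5, -18/5]
R4 ← R4 + (3/5)·R2: [0, 0, -18/5, -54/5]
R4 ← R4 − (3)·R3: [0, 0, 0, 0]
The echelon form has 3 nonzero rows, and every pivot lies in the first 3 columns, so rank(A) = rank([A|b]) = 3.
The system is consistent.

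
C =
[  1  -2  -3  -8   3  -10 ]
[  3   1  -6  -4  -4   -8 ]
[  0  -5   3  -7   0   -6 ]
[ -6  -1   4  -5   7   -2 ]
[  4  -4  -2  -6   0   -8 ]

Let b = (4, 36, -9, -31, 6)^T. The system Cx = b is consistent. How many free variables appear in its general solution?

Row reduce the augmented matrix [C | b].
R2 ← R2 − (3)·R1: [0, 7, 3, 20, -13, 22, 24]
R4 ← R4 + (6)·R1: [0, -13, -14, -53, 25, -62, -7]
R5 ← R5 − (4)·R1: [0, 4, 10, 26, -12, 32, -10]
R3 ← R3 + (5/7)·R2: [0, 0, 36/7, 51/7, -65/7, 68/7, 57/7]
R4 ← R4 + (13/7)·R2: [0, 0, -59/7, -111/7, 6/7, -148/7, 263/7]
R5 ← R5 − (4/7)·R2: [0, 0, 58/7, 102/7, -32/7, 136/7, -166/7]
R4 ← R4 + (59/36)·R3: [0, 0, 0, -47/12, -517/36, -47/9, 611/12]
R5 ← R5 − (29/18)·R3: [0, 0, 0, 17/6, 187/18, 34/9, -221/6]
R5 ← R5 + (34/47)·R4: [0, 0, 0, 0, 0, 0, 0]
The echelon form has 4 nonzero rows, and every pivot lies in the first 6 columns, so rank(C) = rank([C|b]) = 4.
The system is consistent.
Free variables = (unknowns) − (rank) = 6 − 4 = 2.

2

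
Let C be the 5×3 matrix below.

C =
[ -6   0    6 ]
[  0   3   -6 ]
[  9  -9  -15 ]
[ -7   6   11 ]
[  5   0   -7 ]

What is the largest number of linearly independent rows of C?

3

Row reduce to echelon form.
R3 ← R3 + (3/2)·R1: [0, -9, -6]
R4 ← R4 − (7/6)·R1: [0, 6, 4]
R5 ← R5 + (5/6)·R1: [0, 0, -2]
R3 ← R3 + (3)·R2: [0, 0, -24]
R4 ← R4 − (2)·R2: [0, 0, 16]
R4 ← R4 + (2/3)·R3: [0, 0, 0]
R5 ← R5 − (1/12)·R3: [0, 0, 0]
Echelon form has 3 nonzero rows, so rank(C) = 3.
The rank gives the maximum number of linearly independent rows: 3.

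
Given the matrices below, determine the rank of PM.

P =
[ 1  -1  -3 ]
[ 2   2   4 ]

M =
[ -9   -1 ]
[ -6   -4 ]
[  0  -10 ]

First compute PM:
[[ -3,  33],
 [-30, -50]]
Now row reduce the product.
R2 ← R2 − (10)·R1: [0, -380]
2 nonzero rows, so rank(PM) = 2.

2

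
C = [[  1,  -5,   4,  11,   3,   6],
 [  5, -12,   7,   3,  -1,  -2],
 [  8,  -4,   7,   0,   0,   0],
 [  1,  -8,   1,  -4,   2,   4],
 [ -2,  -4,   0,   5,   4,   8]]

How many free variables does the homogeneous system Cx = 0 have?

1

Row reduce to echelon form.
R2 ← R2 − (5)·R1: [0, 13, -13, -52, -16, -32]
R3 ← R3 − (8)·R1: [0, 36, -25, -88, -24, -48]
R4 ← R4 − R1: [0, -3, -3, -15, -1, -2]
R5 ← R5 + (2)·R1: [0, -14, 8, 27, 10, 20]
R3 ← R3 − (36/13)·R2: [0, 0, 11, 56, 264/13, 528/13]
R4 ← R4 + (3/13)·R2: [0, 0, -6, -27, -61/13, -122/13]
R5 ← R5 + (14/13)·R2: [0, 0, -6, -29, -94/13, -188/13]
R4 ← R4 + (6/11)·R3: [0, 0, 0, 39/11, 83/13, 166/13]
R5 ← R5 + (6/11)·R3: [0, 0, 0, 17/11, 50/13, 100/13]
R5 ← R5 − (17/39)·R4: [0, 0, 0, 0, 539/507, 1078/507]
5 nonzero rows, so rank(C) = 5.
C has 6 columns; by rank–nullity, nullity = 6 − 5 = 1.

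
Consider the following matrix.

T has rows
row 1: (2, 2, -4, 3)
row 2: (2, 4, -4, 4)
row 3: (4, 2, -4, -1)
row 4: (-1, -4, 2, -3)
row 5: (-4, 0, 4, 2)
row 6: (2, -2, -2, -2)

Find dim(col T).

Row reduce to echelon form.
R2 ← R2 − R1: [0, 2, 0, 1]
R3 ← R3 − (2)·R1: [0, -2, 4, -7]
R4 ← R4 + (1/2)·R1: [0, -3, 0, -3/2]
R5 ← R5 + (2)·R1: [0, 4, -4, 8]
R6 ← R6 − R1: [0, -4, 2, -5]
R3 ← R3 + R2: [0, 0, 4, -6]
R4 ← R4 + (3/2)·R2: [0, 0, 0, 0]
R5 ← R5 − (2)·R2: [0, 0, -4, 6]
R6 ← R6 + (2)·R2: [0, 0, 2, -3]
R5 ← R5 + R3: [0, 0, 0, 0]
R6 ← R6 − (1/2)·R3: [0, 0, 0, 0]
Echelon form has 3 nonzero rows, so rank(T) = 3.
The column space has dimension equal to the rank: 3.

3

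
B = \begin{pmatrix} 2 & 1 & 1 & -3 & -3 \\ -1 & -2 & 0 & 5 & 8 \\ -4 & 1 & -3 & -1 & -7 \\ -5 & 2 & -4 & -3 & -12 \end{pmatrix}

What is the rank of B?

Row reduce to echelon form.
R2 ← R2 + (1/2)·R1: [0, -3/2, 1/2, 7/2, 13/2]
R3 ← R3 + (2)·R1: [0, 3, -1, -7, -13]
R4 ← R4 + (5/2)·R1: [0, 9/2, -3/2, -21/2, -39/2]
R3 ← R3 + (2)·R2: [0, 0, 0, 0, 0]
R4 ← R4 + (3)·R2: [0, 0, 0, 0, 0]
Echelon form has 2 nonzero rows, so rank(B) = 2.

2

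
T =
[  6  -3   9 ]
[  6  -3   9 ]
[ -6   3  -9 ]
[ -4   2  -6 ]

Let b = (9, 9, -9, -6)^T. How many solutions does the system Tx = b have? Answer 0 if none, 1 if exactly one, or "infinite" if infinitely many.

infinite

Row reduce the augmented matrix [T | b].
R2 ← R2 − R1: [0, 0, 0, 0]
R3 ← R3 + R1: [0, 0, 0, 0]
R4 ← R4 + (2/3)·R1: [0, 0, 0, 0]
The echelon form has 1 nonzero rows, and every pivot lies in the first 3 columns, so rank(T) = rank([T|b]) = 1.
The system is consistent.
rank = 1 < 3 unknowns, so there are infinitely many solutions.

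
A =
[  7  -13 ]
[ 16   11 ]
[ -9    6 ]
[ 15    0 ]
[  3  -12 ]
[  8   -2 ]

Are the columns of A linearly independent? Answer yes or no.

Row reduce A to echelon form.
R2 ← R2 − (16/7)·R1: [0, 285/7]
R3 ← R3 + (9/7)·R1: [0, -75/7]
R4 ← R4 − (15/7)·R1: [0, 195/7]
R5 ← R5 − (3/7)·R1: [0, -45/7]
R6 ← R6 − (8/7)·R1: [0, 90/7]
R3 ← R3 + (5/19)·R2: [0, 0]
R4 ← R4 − (13/19)·R2: [0, 0]
R5 ← R5 + (3/19)·R2: [0, 0]
R6 ← R6 − (6/19)·R2: [0, 0]
2 pivots among 2 columns.
Every column is a pivot column, so the columns are linearly independent.

yes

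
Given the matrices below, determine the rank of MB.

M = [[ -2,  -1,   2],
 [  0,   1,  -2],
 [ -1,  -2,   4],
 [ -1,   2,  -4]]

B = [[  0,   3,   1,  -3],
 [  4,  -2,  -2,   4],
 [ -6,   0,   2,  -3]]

2

First compute MB:
[[-16,  -4,   4,  -4],
 [ 16,  -2,  -6,  10],
 [-32,   1,  11, -17],
 [ 32,  -7, -13,  23]]
Now row reduce the product.
R2 ← R2 + R1: [0, -6, -2, 6]
R3 ← R3 − (2)·R1: [0, 9, 3, -9]
R4 ← R4 + (2)·R1: [0, -15, -5, 15]
R3 ← R3 + (3/2)·R2: [0, 0, 0, 0]
R4 ← R4 − (5/2)·R2: [0, 0, 0, 0]
2 nonzero rows, so rank(MB) = 2.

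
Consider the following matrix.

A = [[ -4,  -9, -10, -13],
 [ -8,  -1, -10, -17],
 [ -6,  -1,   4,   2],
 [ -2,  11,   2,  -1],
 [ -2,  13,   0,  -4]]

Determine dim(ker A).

Row reduce to echelon form.
R2 ← R2 − (2)·R1: [0, 17, 10, 9]
R3 ← R3 − (3/2)·R1: [0, 25/2, 19, 43/2]
R4 ← R4 − (1/2)·R1: [0, 31/2, 7, 11/2]
R5 ← R5 − (1/2)·R1: [0, 35/2, 5, 5/2]
R3 ← R3 − (25/34)·R2: [0, 0, 198/17, 253/17]
R4 ← R4 − (31/34)·R2: [0, 0, -36/17, -46/17]
R5 ← R5 − (35/34)·R2: [0, 0, -90/17, -115/17]
R4 ← R4 + (2/11)·R3: [0, 0, 0, 0]
R5 ← R5 + (5/11)·R3: [0, 0, 0, 0]
3 nonzero rows, so rank(A) = 3.
A has 4 columns; by rank–nullity, nullity = 4 − 3 = 1.

1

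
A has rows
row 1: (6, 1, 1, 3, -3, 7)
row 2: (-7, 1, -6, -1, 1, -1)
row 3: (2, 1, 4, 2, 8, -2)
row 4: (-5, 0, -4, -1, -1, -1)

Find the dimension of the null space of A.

2

Row reduce to echelon form.
R2 ← R2 + (7/6)·R1: [0, 13/6, -29/6, 5/2, -5/2, 43/6]
R3 ← R3 − (1/3)·R1: [0, 2/3, 11/3, 1, 9, -13/3]
R4 ← R4 + (5/6)·R1: [0, 5/6, -19/6, 3/2, -7/2, 29/6]
R3 ← R3 − (4/13)·R2: [0, 0, 67/13, 3/13, 127/13, -85/13]
R4 ← R4 − (5/13)·R2: [0, 0, -17/13, 7/13, -33/13, 27/13]
R4 ← R4 + (17/67)·R3: [0, 0, 0, 40/67, -4/67, 28/67]
4 nonzero rows, so rank(A) = 4.
A has 6 columns; by rank–nullity, nullity = 6 − 4 = 2.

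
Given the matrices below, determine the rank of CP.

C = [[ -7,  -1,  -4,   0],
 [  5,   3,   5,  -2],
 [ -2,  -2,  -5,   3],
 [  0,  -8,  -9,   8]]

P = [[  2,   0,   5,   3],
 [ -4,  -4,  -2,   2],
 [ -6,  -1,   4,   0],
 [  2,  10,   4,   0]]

First compute CP:
[[ 14,   8, -49, -23],
 [-36, -37,  31,  21],
 [ 40,  43, -14, -10],
 [102, 121,  12, -16]]
Now row reduce the product.
R2 ← R2 + (18/7)·R1: [0, -115/7, -95, -267/7]
R3 ← R3 − (20/7)·R1: [0, 141/7, 126, 390/7]
R4 ← R4 − (51/7)·R1: [0, 439/7, 369, 1061/7]
R3 ← R3 + (141/115)·R2: [0, 0, 219/23, 1029/115]
R4 ← R4 + (439/115)·R2: [0, 0, 146/23, 686/115]
R4 ← R4 − (2/3)·R3: [0, 0, 0, 0]
3 nonzero rows, so rank(CP) = 3.

3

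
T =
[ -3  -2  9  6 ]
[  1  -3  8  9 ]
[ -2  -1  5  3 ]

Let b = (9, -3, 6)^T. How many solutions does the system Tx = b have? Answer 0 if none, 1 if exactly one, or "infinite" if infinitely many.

Row reduce the augmented matrix [T | b].
R2 ← R2 + (1/3)·R1: [0, -11/3, 11, 11, 0]
R3 ← R3 − (2/3)·R1: [0, 1/3, -1, -1, 0]
R3 ← R3 + (1/11)·R2: [0, 0, 0, 0, 0]
The echelon form has 2 nonzero rows, and every pivot lies in the first 4 columns, so rank(T) = rank([T|b]) = 2.
The system is consistent.
rank = 2 < 4 unknowns, so there are infinitely many solutions.

infinite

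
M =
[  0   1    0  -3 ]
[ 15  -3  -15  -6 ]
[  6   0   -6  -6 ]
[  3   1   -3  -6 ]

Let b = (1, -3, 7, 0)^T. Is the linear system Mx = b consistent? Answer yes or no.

Row reduce the augmented matrix [M | b].
Swap R1 ↔ R2
R3 ← R3 − (2/5)·R1: [0, 6/5, 0, -18/5, 41/5]
R4 ← R4 − (1/5)·R1: [0, 8/5, 0, -24/5, 3/5]
R3 ← R3 − (6/5)·R2: [0, 0, 0, 0, 7]
R4 ← R4 − (8/5)·R2: [0, 0, 0, 0, -1]
R4 ← R4 + (1/7)·R3: [0, 0, 0, 0, 0]
The echelon form has 3 nonzero rows; the last pivot sits in the augmented column, so rank(M) = 2 but rank([M|b]) = 3.
Since the ranks differ, the system is inconsistent.

no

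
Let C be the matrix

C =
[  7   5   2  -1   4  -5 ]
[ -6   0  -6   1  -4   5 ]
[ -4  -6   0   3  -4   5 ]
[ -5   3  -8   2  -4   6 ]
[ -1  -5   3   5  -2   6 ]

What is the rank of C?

4

Row reduce to echelon form.
R2 ← R2 + (6/7)·R1: [0, 30/7, -30/7, 1/7, -4/7, 5/7]
R3 ← R3 + (4/7)·R1: [0, -22/7, 8/7, 17/7, -12/7, 15/7]
R4 ← R4 + (5/7)·R1: [0, 46/7, -46/7, 9/7, -8/7, 17/7]
R5 ← R5 + (1/7)·R1: [0, -30/7, 23/7, 34/7, -10/7, 37/7]
R3 ← R3 + (11/15)·R2: [0, 0, -2, 38/15, -32/15, 8/3]
R4 ← R4 − (23/15)·R2: [0, 0, 0, 16/15, -4/15, 4/3]
R5 ← R5 + R2: [0, 0, -1, 5, -2, 6]
R5 ← R5 − (1/2)·R3: [0, 0, 0, 56/15, -14/15, 14/3]
R5 ← R5 − (7/2)·R4: [0, 0, 0, 0, 0, 0]
Echelon form has 4 nonzero rows, so rank(C) = 4.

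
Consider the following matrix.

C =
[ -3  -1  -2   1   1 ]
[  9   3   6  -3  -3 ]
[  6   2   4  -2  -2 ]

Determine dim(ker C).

Row reduce to echelon form.
R2 ← R2 + (3)·R1: [0, 0, 0, 0, 0]
R3 ← R3 + (2)·R1: [0, 0, 0, 0, 0]
1 nonzero row, so rank(C) = 1.
C has 5 columns; by rank–nullity, nullity = 5 − 1 = 4.

4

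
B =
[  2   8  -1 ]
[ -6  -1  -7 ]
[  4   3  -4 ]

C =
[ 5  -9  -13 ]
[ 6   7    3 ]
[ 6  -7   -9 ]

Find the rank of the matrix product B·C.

3

First compute BC:
[[ 52,  45,   7],
 [-78,  96, 138],
 [ 14,  13,  -7]]
Now row reduce the product.
R2 ← R2 + (3/2)·R1: [0, 327/2, 297/2]
R3 ← R3 − (7/26)·R1: [0, 23/26, -231/26]
R3 ← R3 − (23/4251)·R2: [0, 0, -1056/109]
3 nonzero rows, so rank(BC) = 3.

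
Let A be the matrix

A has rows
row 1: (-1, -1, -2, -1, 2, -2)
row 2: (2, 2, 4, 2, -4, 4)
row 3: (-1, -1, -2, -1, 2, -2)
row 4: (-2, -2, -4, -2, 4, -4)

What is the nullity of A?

Row reduce to echelon form.
R2 ← R2 + (2)·R1: [0, 0, 0, 0, 0, 0]
R3 ← R3 − R1: [0, 0, 0, 0, 0, 0]
R4 ← R4 − (2)·R1: [0, 0, 0, 0, 0, 0]
1 nonzero row, so rank(A) = 1.
A has 6 columns; by rank–nullity, nullity = 6 − 1 = 5.

5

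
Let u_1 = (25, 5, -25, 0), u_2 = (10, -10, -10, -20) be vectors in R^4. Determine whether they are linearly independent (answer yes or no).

yes

Form the matrix with these vectors as rows and row reduce.
R2 ← R2 − (2/5)·R1: [0, -12, 0, -20]
2 nonzero rows, so the 2 vectors span a space of dimension 2.
Since 2 = 2, the vectors are linearly independent.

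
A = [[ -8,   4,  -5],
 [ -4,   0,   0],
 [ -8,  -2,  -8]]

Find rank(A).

Row reduce to echelon form.
R2 ← R2 − (1/2)·R1: [0, -2, 5/2]
R3 ← R3 − R1: [0, -6, -3]
R3 ← R3 − (3)·R2: [0, 0, -21/2]
Echelon form has 3 nonzero rows, so rank(A) = 3.

3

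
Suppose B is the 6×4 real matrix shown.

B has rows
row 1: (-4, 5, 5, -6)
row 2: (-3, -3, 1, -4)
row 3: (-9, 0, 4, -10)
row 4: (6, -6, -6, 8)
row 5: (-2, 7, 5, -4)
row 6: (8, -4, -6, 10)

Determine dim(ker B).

Row reduce to echelon form.
R2 ← R2 − (3/4)·R1: [0, -27/4, -11/4, 1/2]
R3 ← R3 − (9/4)·R1: [0, -45/4, -29/4, 7/2]
R4 ← R4 + (3/2)·R1: [0, 3/2, 3/2, -1]
R5 ← R5 − (1/2)·R1: [0, 9/2, 5/2, -1]
R6 ← R6 + (2)·R1: [0, 6, 4, -2]
R3 ← R3 − (5/3)·R2: [0, 0, -8/3, 8/3]
R4 ← R4 + (2/9)·R2: [0, 0, 8/9, -8/9]
R5 ← R5 + (2/3)·R2: [0, 0, 2/3, -2/3]
R6 ← R6 + (8/9)·R2: [0, 0, 14/9, -14/9]
R4 ← R4 + (1/3)·R3: [0, 0, 0, 0]
R5 ← R5 + (1/4)·R3: [0, 0, 0, 0]
R6 ← R6 + (7/12)·R3: [0, 0, 0, 0]
3 nonzero rows, so rank(B) = 3.
B has 4 columns; by rank–nullity, nullity = 4 − 3 = 1.

1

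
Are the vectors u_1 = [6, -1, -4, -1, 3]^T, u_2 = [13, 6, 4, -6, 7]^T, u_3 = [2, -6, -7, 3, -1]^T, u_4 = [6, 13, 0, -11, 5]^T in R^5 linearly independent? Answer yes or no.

yes

Form the matrix with these vectors as rows and row reduce.
R2 ← R2 − (13/6)·R1: [0, 49/6, 38/3, -23/6, 1/2]
R3 ← R3 − (1/3)·R1: [0, -17/3, -17/3, 10/3, -2]
R4 ← R4 − R1: [0, 14, 4, -10, 2]
R3 ← R3 + (34/49)·R2: [0, 0, 153/49, 33/49, -81/49]
R4 ← R4 − (12/7)·R2: [0, 0, -124/7, -24/7, 8/7]
R4 ← R4 + (868/153)·R3: [0, 0, 0, 20/51, -140/17]
4 nonzero rows, so the 4 vectors span a space of dimension 4.
Since 4 = 4, the vectors are linearly independent.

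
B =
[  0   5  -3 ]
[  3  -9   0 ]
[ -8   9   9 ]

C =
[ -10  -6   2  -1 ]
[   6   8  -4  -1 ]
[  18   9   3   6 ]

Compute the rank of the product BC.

First compute BC:
[[-24,  13, -29, -23],
 [-84, -90,  42,   6],
 [296, 201, -25,  53]]
Now row reduce the product.
R2 ← R2 − (7/2)·R1: [0, -271/2, 287/2, 173/2]
R3 ← R3 + (37/3)·R1: [0, 1084/3, -1148/3, -692/3]
R3 ← R3 + (8/3)·R2: [0, 0, 0, 0]
2 nonzero rows, so rank(BC) = 2.

2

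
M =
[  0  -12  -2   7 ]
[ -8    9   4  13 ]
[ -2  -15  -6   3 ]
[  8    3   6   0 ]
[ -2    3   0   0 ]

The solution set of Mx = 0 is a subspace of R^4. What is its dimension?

Row reduce to echelon form.
Swap R1 ↔ R2
R3 ← R3 − (1/4)·R1: [0, -69/4, -7, -1/4]
R4 ← R4 + R1: [0, 12, 10, 13]
R5 ← R5 − (1/4)·R1: [0, 3/4, -1, -13/4]
R3 ← R3 − (23/16)·R2: [0, 0, -33/8, -165/16]
R4 ← R4 + R2: [0, 0, 8, 20]
R5 ← R5 + (1/16)·R2: [0, 0, -9/8, -45/16]
R4 ← R4 + (64/33)·R3: [0, 0, 0, 0]
R5 ← R5 − (3/11)·R3: [0, 0, 0, 0]
3 nonzero rows, so rank(M) = 3.
M has 4 columns; by rank–nullity, nullity = 4 − 3 = 1.

1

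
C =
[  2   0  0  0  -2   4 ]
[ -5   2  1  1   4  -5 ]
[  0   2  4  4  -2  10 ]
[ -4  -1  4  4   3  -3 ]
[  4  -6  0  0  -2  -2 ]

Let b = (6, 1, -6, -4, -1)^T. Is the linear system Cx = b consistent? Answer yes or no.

no

Row reduce the augmented matrix [C | b].
R2 ← R2 + (5/2)·R1: [0, 2, 1, 1, -1, 5, 16]
R4 ← R4 + (2)·R1: [0, -1, 4, 4, -1, 5, 8]
R5 ← R5 − (2)·R1: [0, -6, 0, 0, 2, -10, -13]
R3 ← R3 − R2: [0, 0, 3, 3, -1, 5, -22]
R4 ← R4 + (1/2)·R2: [0, 0, 9/2, 9/2, -3/2, 15/2, 16]
R5 ← R5 + (3)·R2: [0, 0, 3, 3, -1, 5, 35]
R4 ← R4 − (3/2)·R3: [0, 0, 0, 0, 0, 0, 49]
R5 ← R5 − R3: [0, 0, 0, 0, 0, 0, 57]
R5 ← R5 − (57/49)·R4: [0, 0, 0, 0, 0, 0, 0]
The echelon form has 4 nonzero rows; the last pivot sits in the augmented column, so rank(C) = 3 but rank([C|b]) = 4.
Since the ranks differ, the system is inconsistent.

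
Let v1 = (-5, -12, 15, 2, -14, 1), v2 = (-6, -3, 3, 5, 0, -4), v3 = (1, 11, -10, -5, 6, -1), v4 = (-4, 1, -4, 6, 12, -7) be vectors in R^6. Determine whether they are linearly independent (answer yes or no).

yes

Form the matrix with these vectors as rows and row reduce.
R2 ← R2 − (6/5)·R1: [0, 57/5, -15, 13/5, 84/5, -26/5]
R3 ← R3 + (1/5)·R1: [0, 43/5, -7, -23/5, 16/5, -4/5]
R4 ← R4 − (4/5)·R1: [0, 53/5, -16, 22/5, 116/5, -39/5]
R3 ← R3 − (43/57)·R2: [0, 0, 82/19, -374/57, -180/19, 178/57]
R4 ← R4 − (53/57)·R2: [0, 0, -39/19, 113/57, 144/19, -169/57]
R4 ← R4 + (39/82)·R3: [0, 0, 0, -140/123, 126/41, -182/123]
4 nonzero rows, so the 4 vectors span a space of dimension 4.
Since 4 = 4, the vectors are linearly independent.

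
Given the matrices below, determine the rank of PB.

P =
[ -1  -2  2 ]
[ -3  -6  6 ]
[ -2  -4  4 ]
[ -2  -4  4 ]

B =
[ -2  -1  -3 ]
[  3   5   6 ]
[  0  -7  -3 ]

First compute PB:
[[ -4, -23, -15],
 [-12, -69, -45],
 [ -8, -46, -30],
 [ -8, -46, -30]]
Now row reduce the product.
R2 ← R2 − (3)·R1: [0, 0, 0]
R3 ← R3 − (2)·R1: [0, 0, 0]
R4 ← R4 − (2)·R1: [0, 0, 0]
1 nonzero row, so rank(PB) = 1.

1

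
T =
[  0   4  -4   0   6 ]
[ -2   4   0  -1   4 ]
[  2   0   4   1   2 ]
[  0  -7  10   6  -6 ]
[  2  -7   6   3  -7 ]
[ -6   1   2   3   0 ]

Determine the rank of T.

4

Row reduce to echelon form.
Swap R1 ↔ R2
R3 ← R3 + R1: [0, 4, 4, 0, 6]
R5 ← R5 + R1: [0, -3, 6, 2, -3]
R6 ← R6 − (3)·R1: [0, -11, 2, 6, -12]
R3 ← R3 − R2: [0, 0, 8, 0, 0]
R4 ← R4 + (7/4)·R2: [0, 0, 3, 6, 9/2]
R5 ← R5 + (3/4)·R2: [0, 0, 3, 2, 3/2]
R6 ← R6 + (11/4)·R2: [0, 0, -9, 6, 9/2]
R4 ← R4 − (3/8)·R3: [0, 0, 0, 6, 9/2]
R5 ← R5 − (3/8)·R3: [0, 0, 0, 2, 3/2]
R6 ← R6 + (9/8)·R3: [0, 0, 0, 6, 9/2]
R5 ← R5 − (1/3)·R4: [0, 0, 0, 0, 0]
R6 ← R6 − R4: [0, 0, 0, 0, 0]
Echelon form has 4 nonzero rows, so rank(T) = 4.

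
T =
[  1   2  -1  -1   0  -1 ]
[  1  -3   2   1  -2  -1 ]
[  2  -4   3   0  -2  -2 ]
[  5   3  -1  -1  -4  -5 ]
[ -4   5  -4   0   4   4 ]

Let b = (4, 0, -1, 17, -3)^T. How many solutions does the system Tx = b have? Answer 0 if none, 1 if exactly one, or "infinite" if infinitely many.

infinite

Row reduce the augmented matrix [T | b].
R2 ← R2 − R1: [0, -5, 3, 2, -2, 0, -4]
R3 ← R3 − (2)·R1: [0, -8, 5, 2, -2, 0, -9]
R4 ← R4 − (5)·R1: [0, -7, 4, 4, -4, 0, -3]
R5 ← R5 + (4)·R1: [0, 13, -8, -4, 4, 0, 13]
R3 ← R3 − (8/5)·R2: [0, 0, 1/5, -6/5, 6/5, 0, -13/5]
R4 ← R4 − (7/5)·R2: [0, 0, -1/5, 6/5, -6/5, 0, 13/5]
R5 ← R5 + (13/5)·R2: [0, 0, -1/5, 6/5, -6/5, 0, 13/5]
R4 ← R4 + R3: [0, 0, 0, 0, 0, 0, 0]
R5 ← R5 + R3: [0, 0, 0, 0, 0, 0, 0]
The echelon form has 3 nonzero rows, and every pivot lies in the first 6 columns, so rank(T) = rank([T|b]) = 3.
The system is consistent.
rank = 3 < 6 unknowns, so there are infinitely many solutions.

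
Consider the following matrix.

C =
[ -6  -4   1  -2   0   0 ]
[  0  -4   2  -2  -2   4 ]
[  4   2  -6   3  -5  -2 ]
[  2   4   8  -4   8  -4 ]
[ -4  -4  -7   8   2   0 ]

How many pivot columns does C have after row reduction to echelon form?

5

Row reduce to echelon form.
R3 ← R3 + (2/3)·R1: [0, -2/3, -16/3, 5/3, -5, -2]
R4 ← R4 + (1/3)·R1: [0, 8/3, 25/3, -14/3, 8, -4]
R5 ← R5 − (2/3)·R1: [0, -4/3, -23/3, 28/3, 2, 0]
R3 ← R3 − (1/6)·R2: [0, 0, -17/3, 2, -14/3, -8/3]
R4 ← R4 + (2/3)·R2: [0, 0, 29/3, -6, 20/3, -4/3]
R5 ← R5 − (1/3)·R2: [0, 0, -25/3, 10, 8/3, -4/3]
R4 ← R4 + (29/17)·R3: [0, 0, 0, -44/17, -22/17, -100/17]
R5 ← R5 − (25/17)·R3: [0, 0, 0, 120/17, 162/17, 44/17]
R5 ← R5 + (30/11)·R4: [0, 0, 0, 0, 6, -148/11]
Echelon form has 5 nonzero rows, so rank(C) = 5.
Each nonzero row contributes one pivot column: 5 pivot columns.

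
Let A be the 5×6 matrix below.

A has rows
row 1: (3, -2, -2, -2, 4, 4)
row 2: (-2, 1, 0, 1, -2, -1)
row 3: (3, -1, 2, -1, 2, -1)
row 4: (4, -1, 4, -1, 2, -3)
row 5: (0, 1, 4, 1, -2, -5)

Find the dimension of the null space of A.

4

Row reduce to echelon form.
R2 ← R2 + (2/3)·R1: [0, -1/3, -4/3, -1/3, 2/3, 5/3]
R3 ← R3 − R1: [0, 1, 4, 1, -2, -5]
R4 ← R4 − (4/3)·R1: [0, 5/3, 20/3, 5/3, -10/3, -25/3]
R3 ← R3 + (3)·R2: [0, 0, 0, 0, 0, 0]
R4 ← R4 + (5)·R2: [0, 0, 0, 0, 0, 0]
R5 ← R5 + (3)·R2: [0, 0, 0, 0, 0, 0]
2 nonzero rows, so rank(A) = 2.
A has 6 columns; by rank–nullity, nullity = 6 − 2 = 4.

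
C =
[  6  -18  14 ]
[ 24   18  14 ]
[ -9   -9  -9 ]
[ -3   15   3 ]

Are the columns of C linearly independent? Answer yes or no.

Row reduce C to echelon form.
R2 ← R2 − (4)·R1: [0, 90, -42]
R3 ← R3 + (3/2)·R1: [0, -36, 12]
R4 ← R4 + (1/2)·R1: [0, 6, 10]
R3 ← R3 + (2/5)·R2: [0, 0, -24/5]
R4 ← R4 − (1/15)·R2: [0, 0, 64/5]
R4 ← R4 + (8/3)·R3: [0, 0, 0]
3 pivots among 3 columns.
Every column is a pivot column, so the columns are linearly independent.

yes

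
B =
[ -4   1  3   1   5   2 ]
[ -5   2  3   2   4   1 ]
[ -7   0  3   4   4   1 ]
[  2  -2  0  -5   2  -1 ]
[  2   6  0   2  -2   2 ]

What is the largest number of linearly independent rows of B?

Row reduce to echelon form.
R2 ← R2 − (5/4)·R1: [0, 3/4, -3/4, 3/4, -9/4, -3/2]
R3 ← R3 − (7/4)·R1: [0, -7/4, -9/4, 9/4, -19/4, -5/2]
R4 ← R4 + (1/2)·R1: [0, -3/2, 3/2, -9/2, 9/2, 0]
R5 ← R5 + (1/2)·R1: [0, 13/2, 3/2, 5/2, 1/2, 3]
R3 ← R3 + (7/3)·R2: [0, 0, -4, 4, -10, -6]
R4 ← R4 + (2)·R2: [0, 0, 0, -3, 0, -3]
R5 ← R5 − (26/3)·R2: [0, 0, 8, -4, 20, 16]
R5 ← R5 + (2)·R3: [0, 0, 0, 4, 0, 4]
R5 ← R5 + (4/3)·R4: [0, 0, 0, 0, 0, 0]
Echelon form has 4 nonzero rows, so rank(B) = 4.
The rank gives the maximum number of linearly independent rows: 4.

4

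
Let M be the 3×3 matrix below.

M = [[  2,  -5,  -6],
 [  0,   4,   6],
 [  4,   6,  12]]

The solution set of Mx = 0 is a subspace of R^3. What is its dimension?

Row reduce to echelon form.
R3 ← R3 − (2)·R1: [0, 16, 24]
R3 ← R3 − (4)·R2: [0, 0, 0]
2 nonzero rows, so rank(M) = 2.
M has 3 columns; by rank–nullity, nullity = 3 − 2 = 1.

1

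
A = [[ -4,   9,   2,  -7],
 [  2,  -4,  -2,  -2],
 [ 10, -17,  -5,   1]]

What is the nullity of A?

Row reduce to echelon form.
R2 ← R2 + (1/2)·R1: [0, 1/2, -1, -11/2]
R3 ← R3 + (5/2)·R1: [0, 11/2, 0, -33/2]
R3 ← R3 − (11)·R2: [0, 0, 11, 44]
3 nonzero rows, so rank(A) = 3.
A has 4 columns; by rank–nullity, nullity = 4 − 3 = 1.

1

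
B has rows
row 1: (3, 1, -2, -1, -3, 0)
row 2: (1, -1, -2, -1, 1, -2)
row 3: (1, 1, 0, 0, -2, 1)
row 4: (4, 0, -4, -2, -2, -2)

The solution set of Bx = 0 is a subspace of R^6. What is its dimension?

4

Row reduce to echelon form.
R2 ← R2 − (1/3)·R1: [0, -4/3, -4/3, -2/3, 2, -2]
R3 ← R3 − (1/3)·R1: [0, 2/3, 2/3, 1/3, -1, 1]
R4 ← R4 − (4/3)·R1: [0, -4/3, -4/3, -2/3, 2, -2]
R3 ← R3 + (1/2)·R2: [0, 0, 0, 0, 0, 0]
R4 ← R4 − R2: [0, 0, 0, 0, 0, 0]
2 nonzero rows, so rank(B) = 2.
B has 6 columns; by rank–nullity, nullity = 6 − 2 = 4.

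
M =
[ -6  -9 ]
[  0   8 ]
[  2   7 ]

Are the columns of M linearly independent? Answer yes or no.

yes

Row reduce M to echelon form.
R3 ← R3 + (1/3)·R1: [0, 4]
R3 ← R3 − (1/2)·R2: [0, 0]
2 pivots among 2 columns.
Every column is a pivot column, so the columns are linearly independent.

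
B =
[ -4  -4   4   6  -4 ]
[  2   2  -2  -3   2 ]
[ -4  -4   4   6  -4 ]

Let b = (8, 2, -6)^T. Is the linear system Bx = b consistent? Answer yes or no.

no

Row reduce the augmented matrix [B | b].
R2 ← R2 + (1/2)·R1: [0, 0, 0, 0, 0, 6]
R3 ← R3 − R1: [0, 0, 0, 0, 0, -14]
R3 ← R3 + (7/3)·R2: [0, 0, 0, 0, 0, 0]
The echelon form has 2 nonzero rows; the last pivot sits in the augmented column, so rank(B) = 1 but rank([B|b]) = 2.
Since the ranks differ, the system is inconsistent.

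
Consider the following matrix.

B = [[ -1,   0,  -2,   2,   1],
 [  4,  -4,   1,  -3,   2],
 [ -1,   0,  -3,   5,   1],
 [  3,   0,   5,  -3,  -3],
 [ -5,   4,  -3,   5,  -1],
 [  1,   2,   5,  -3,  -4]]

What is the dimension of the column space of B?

3

Row reduce to echelon form.
R2 ← R2 + (4)·R1: [0, -4, -7, 5, 6]
R3 ← R3 − R1: [0, 0, -1, 3, 0]
R4 ← R4 + (3)·R1: [0, 0, -1, 3, 0]
R5 ← R5 − (5)·R1: [0, 4, 7, -5, -6]
R6 ← R6 + R1: [0, 2, 3, -1, -3]
R5 ← R5 + R2: [0, 0, 0, 0, 0]
R6 ← R6 + (1/2)·R2: [0, 0, -1/2, 3/2, 0]
R4 ← R4 − R3: [0, 0, 0, 0, 0]
R6 ← R6 − (1/2)·R3: [0, 0, 0, 0, 0]
Echelon form has 3 nonzero rows, so rank(B) = 3.
The column space has dimension equal to the rank: 3.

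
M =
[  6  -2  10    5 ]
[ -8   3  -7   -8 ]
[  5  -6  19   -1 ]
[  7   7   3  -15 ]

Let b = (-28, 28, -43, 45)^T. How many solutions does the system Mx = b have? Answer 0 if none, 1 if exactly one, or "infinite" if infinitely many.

Row reduce the augmented matrix [M | b].
R2 ← R2 + (4/3)·R1: [0, 1/3, 19/3, -4/3, -28/3]
R3 ← R3 − (5/6)·R1: [0, -13/3, 32/3, -31/6, -59/3]
R4 ← R4 − (7/6)·R1: [0, 28/3, -26/3, -125/6, 233/3]
R3 ← R3 + (13)·R2: [0, 0, 93, -45/2, -141]
R4 ← R4 − (28)·R2: [0, 0, -186, 33/2, 339]
R4 ← R4 + (2)·R3: [0, 0, 0, -57/2, 57]
The echelon form has 4 nonzero rows, and every pivot lies in the first 4 columns, so rank(M) = rank([M|b]) = 4.
The system is consistent.
rank = 4 = number of unknowns, so the solution is unique.

1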